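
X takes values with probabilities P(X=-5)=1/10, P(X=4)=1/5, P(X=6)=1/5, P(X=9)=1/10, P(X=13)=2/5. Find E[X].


E[X] = sum(x * P(x))
= -5*1/10 + 4*1/5 + 6*1/5 + 9*1/10 + 13*2/5
= 38/5

38/5


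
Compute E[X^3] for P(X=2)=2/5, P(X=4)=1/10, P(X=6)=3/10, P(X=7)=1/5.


E[X^3] = sum(g(x)*P(x))
= 8*2/5 + 64*1/10 + 216*3/10 + 343*1/5
= 143

143


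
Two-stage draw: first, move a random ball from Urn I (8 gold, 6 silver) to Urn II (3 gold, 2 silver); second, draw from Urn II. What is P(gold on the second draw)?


P(transfer gold) = 8/14 = 4/7; P(transfer silver) = 3/7
If gold transferred: Urn II has 4 gold of 6, so P(gold|gold moved) = 2/3
If silver transferred: Urn II has 3 gold of 6, so P(gold|silver moved) = 1/2
By total probability: P(gold) = 4/7*2/3 + 3/7*1/2 = 25/42

25/42


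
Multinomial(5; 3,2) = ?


5! = 120
Denominator: 3!=6 * 2!=2
Coefficient = 120 / 12 = 10

10


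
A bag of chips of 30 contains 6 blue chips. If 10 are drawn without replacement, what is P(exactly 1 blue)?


P(X=1) = C(6,1)*C(24,9) / C(30,10)
= 6*1307504 / 30045015
= 7845024/30045015 = 10336/39585

10336/39585


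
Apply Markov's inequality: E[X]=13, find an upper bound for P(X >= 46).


Markov: P(X >= a) <= E[X]/a
P(X >= 46) <= 13/46

13/46


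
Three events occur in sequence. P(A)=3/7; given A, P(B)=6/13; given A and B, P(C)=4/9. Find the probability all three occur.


P(A∩B∩C) = P(A) * P(B|A) * P(C|A∩B)
= 3/7 * 6/13 * 4/9
= 18/91 * 4/9 = 8/91

8/91


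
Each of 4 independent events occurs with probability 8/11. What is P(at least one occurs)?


P(at least one) = 1 - P(none)
P(none) = (1 - 8/11)^4 = (3/11)^4 = 81/14641
P(at least one) = 1 - 81/14641 = 14560/14641

14560/14641


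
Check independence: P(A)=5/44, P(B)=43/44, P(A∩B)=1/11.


P(A)*P(B) = 5/44*43/44 = 215/1936
P(A∩B) = 1/11 != 215/1936, so not independent

No, A and B are not independent


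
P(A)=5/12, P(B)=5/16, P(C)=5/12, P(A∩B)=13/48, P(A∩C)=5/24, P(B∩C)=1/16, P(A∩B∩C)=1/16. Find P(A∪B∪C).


P(A∪B∪C) = P(A)+P(B)+P(C) - P(AB)-P(AC)-P(BC) + P(ABC)
= 5/12+5/16+5/12 - 13/48-5/24-1/16 + 1/16
= 2/3

2/3


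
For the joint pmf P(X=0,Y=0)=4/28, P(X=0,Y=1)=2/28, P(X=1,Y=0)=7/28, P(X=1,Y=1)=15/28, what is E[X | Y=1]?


P(Y=1) = 17/28
E[X|Y=1] = (0*2 + 1*15)/17 = 15/17

15/17


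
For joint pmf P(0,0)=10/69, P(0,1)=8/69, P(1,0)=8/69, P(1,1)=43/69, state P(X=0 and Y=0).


Read from table: P(X=0, Y=0) = 10/69

10/69


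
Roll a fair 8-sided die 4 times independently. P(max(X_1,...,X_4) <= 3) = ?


P(max <= 3) = P(all X_i <= 3) = (P(X_1 <= 3))^4
= (3/8)^4 = 81/4096

81/4096


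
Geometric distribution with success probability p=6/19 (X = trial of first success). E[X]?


For geometric (trials until first success), E[X] = 1/p = 1/(6/19) = 19/6

19/6


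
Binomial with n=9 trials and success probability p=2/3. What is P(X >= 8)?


P(X>=8) = P(X=8) + P(X=9)
= 256/2187 + 512/19683
= 2816/19683

2816/19683


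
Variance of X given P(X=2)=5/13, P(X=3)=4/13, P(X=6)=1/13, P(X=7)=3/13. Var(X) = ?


E[X] = 49/13, E[X^2] = 239/13
Var(X) = E[X^2] - (E[X])^2 = 239/13 - (49/13)^2 = 706/169

706/169


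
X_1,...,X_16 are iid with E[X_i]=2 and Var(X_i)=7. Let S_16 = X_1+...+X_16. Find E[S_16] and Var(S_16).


E[S_n] = n*mu = 16*2 = 32
Var(S_n) = n*sigma^2 = 16*7 = 112

E[S_16]=32, Var(S_16)=112


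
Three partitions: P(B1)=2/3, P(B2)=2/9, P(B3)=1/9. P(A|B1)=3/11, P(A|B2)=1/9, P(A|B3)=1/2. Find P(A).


P(A) = P(A|B1)P(B1) + P(A|B2)P(B2) + P(A|B3)P(B3)
= 3/11*2/3 + 1/9*2/9 + 1/2*1/9
= 2/11 + 2/81 + 1/18 = 467/1782

467/1782


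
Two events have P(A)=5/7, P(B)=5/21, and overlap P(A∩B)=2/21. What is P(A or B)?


P(A∪B) = P(A) + P(B) - P(A∩B)
= 5/7 + 5/21 - 2/21 = 6/7

6/7


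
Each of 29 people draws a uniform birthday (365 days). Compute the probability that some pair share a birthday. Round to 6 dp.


P(all different) = prod((365-i)/365 for i=0..28) = 0.319031
P(at least one match) = 1 - 0.319031 = 0.680969

0.680969


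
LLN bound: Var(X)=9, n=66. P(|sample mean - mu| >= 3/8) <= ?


Var(Xbar) = Var(X)/n = 9/66
Chebyshev: P(|Xbar-mu| >= 3/8) <= Var(Xbar)/(3/8)^2 = (3/22)/(9/64) = 32/33

32/33


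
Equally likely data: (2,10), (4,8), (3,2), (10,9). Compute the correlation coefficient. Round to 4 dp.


Cov(X,Y) = 2.5625, Var(X) = 9.6875, Var(Y) = 9.6875
rho = Cov/(sqrt(VarX)*sqrt(VarY)) = 0.2645

0.2645


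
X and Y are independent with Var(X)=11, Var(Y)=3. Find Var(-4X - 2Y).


Independence => Cov(X,Y)=0
Var(-4X - 2Y) = (-4)^2*Var(X) + (-2)^2*Var(Y)
= 16*11 + 4*3 = 188

188


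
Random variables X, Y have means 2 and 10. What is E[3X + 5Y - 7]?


E[3X + 5Y - 7] = 3*E[X] + 5*E[Y] - 7
= (3)*(2) + (5)*(10) + (-7)
= 6 + 50 - 7 = 49

49


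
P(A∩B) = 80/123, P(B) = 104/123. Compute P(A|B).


P(A|B) = P(A∩B)/P(B) = (80/123)/(104/123) = 80/104 = 10/13

10/13


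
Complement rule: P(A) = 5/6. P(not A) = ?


P(A') = 1 - P(A) = 1 - 5/6 = 1/6

1/6


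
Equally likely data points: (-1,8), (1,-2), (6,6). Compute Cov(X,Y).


E[X]=2, E[Y]=4, E[XY]=26/3
Cov(X,Y) = E[XY] - E[X]E[Y] = 26/3 - 2*4 = 2/3

2/3


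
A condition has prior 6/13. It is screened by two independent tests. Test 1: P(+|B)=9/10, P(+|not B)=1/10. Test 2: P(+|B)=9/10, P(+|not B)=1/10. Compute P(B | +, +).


After test 1: P(+) = 9/10*6/13 + 1/10*7/13 = 61/130
P(B|+) = (27/65)/(61/130) = 54/61
After test 2 (use post1 as new prior): P(+) = 9/10*54/61 + 1/10*7/61 = 493/610
P(B|+,+) = (243/305)/(493/610) = 486/493

486/493


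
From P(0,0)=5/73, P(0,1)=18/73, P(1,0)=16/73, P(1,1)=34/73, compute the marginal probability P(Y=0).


P(Y=0) = P(0,0)+P(1,0) = 5/73 + 16/73 = 21/73

21/73


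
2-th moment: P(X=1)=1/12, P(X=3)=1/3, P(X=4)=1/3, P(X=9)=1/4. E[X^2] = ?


E[X^2] = sum(x^2 * P(x))
= 1*1/12 + 9*1/3 + 16*1/3 + 81*1/4
= 86/3

86/3


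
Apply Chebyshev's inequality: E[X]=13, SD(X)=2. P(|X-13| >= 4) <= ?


k = 4/2 = 2
Chebyshev: P(|X-mu| >= k*sigma) <= 1/k^2 = 1/2^2 = 1/4

1/4


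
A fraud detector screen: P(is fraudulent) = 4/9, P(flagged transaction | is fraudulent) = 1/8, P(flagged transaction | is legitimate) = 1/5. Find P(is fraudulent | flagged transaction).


P(A) = P(A|B)P(B) + P(A|B')P(B') = 1/8*4/9 + 1/5*5/9 = 1/6
P(B|A) = P(A|B)P(B)/P(A) = (1/18)/(1/6) = 1/3

1/3


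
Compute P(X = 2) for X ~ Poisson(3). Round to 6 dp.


P(X=2) = e^(-3) * 3^2 / 2!
≈ 0.04978706837 * 9 / 2
≈ 0.224042

0.224042


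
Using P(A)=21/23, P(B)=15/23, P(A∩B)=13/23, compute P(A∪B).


P(A∪B) = P(A) + P(B) - P(A∩B)
= 21/23 + 15/23 - 13/23 = 1

1


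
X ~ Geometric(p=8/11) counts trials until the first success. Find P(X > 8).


P(X > 8) = P(first 8 trials all fail) = (1-p)^8 = (3/11)^8 = 6561/214358881

6561/214358881


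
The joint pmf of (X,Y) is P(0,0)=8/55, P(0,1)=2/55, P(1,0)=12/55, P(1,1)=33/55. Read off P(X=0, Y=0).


Read from table: P(X=0, Y=0) = 8/55

8/55


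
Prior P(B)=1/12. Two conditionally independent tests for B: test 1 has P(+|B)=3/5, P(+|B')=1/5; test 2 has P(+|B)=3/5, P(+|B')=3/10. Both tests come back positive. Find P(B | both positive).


After test 1: P(+) = 3/5*1/12 + 1/5*11/12 = 7/30
P(B|+) = (1/20)/(7/30) = 3/14
After test 2 (use post1 as new prior): P(+) = 3/5*3/14 + 3/10*11/14 = 51/140
P(B|+,+) = (9/70)/(51/140) = 6/17

6/17


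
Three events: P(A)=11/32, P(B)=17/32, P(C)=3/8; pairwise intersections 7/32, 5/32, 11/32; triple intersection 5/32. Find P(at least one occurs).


P(A∪B∪C) = P(A)+P(B)+P(C) - P(AB)-P(AC)-P(BC) + P(ABC)
= 11/32+17/32+3/8 - 7/32-5/32-11/32 + 5/32
= 11/16

11/16


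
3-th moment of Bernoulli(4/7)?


For Bernoulli: X in {0,1}
E[X^3] = 0^3*(1-4/7) + 1^3*4/7 = 4/7

4/7


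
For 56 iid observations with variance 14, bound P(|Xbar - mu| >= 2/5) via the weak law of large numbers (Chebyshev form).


Var(Xbar) = Var(X)/n = 14/56
Chebyshev: P(|Xbar-mu| >= 2/5) <= Var(Xbar)/(2/5)^2 = (1/4)/(4/25) = 25/16
Bound exceeds 1, so trivial bound: 1

1


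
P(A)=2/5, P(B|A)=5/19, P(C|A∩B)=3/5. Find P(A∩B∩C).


P(A∩B∩C) = P(A) * P(B|A) * P(C|A∩B)
= 2/5 * 5/19 * 3/5
= 2/19 * 3/5 = 6/95

6/95


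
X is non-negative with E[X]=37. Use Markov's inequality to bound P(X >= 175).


Markov: P(X >= a) <= E[X]/a
P(X >= 175) <= 37/175

37/175


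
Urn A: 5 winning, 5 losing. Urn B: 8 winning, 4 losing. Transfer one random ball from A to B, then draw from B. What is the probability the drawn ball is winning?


P(transfer winning) = 5/10 = 1/2; P(transfer losing) = 1/2
If winning transferred: Urn II has 9 winning of 13, so P(winning|winning moved) = 9/13
If losing transferred: Urn II has 8 winning of 13, so P(winning|losing moved) = 8/13
By total probability: P(winning) = 1/2*9/13 + 1/2*8/13 = 17/26

17/26


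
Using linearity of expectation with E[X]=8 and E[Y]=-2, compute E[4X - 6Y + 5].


E[4X - 6Y + 5] = 4*E[X] - 6*E[Y] + 5
= (4)*(8) + (-6)*(-2) + (5)
= 32 + 12 + 5 = 49

49


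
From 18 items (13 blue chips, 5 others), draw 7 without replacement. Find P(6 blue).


P(X=6) = C(13,6)*C(5,1) / C(18,7)
= 1716*5 / 31824
= 8580/31824 = 55/204

55/204


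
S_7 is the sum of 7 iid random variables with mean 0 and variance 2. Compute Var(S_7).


By independence, Var(S_n) = n*Var(X_1) = 7*2 = 14

14


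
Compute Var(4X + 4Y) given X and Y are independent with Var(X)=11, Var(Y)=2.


Independence => Cov(X,Y)=0
Var(4X + 4Y) = 4^2*Var(X) + 4^2*Var(Y)
= 16*11 + 16*2 = 208

208


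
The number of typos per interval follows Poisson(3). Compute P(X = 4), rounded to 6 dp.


P(X=4) = e^(-3) * 3^4 / 4!
≈ 0.04978706837 * 81 / 24
≈ 0.168031

0.168031


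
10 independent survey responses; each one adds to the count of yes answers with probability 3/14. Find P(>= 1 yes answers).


P(at least one) = 1 - P(none)
P(none) = (1 - 3/14)^10 = (11/14)^10 = 25937424601/289254654976
P(at least one) = 1 - 25937424601/289254654976 = 263317230375/289254654976

263317230375/289254654976


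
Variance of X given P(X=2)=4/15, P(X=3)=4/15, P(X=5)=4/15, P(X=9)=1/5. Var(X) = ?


E[X] = 67/15, E[X^2] = 79/3
Var(X) = E[X^2] - (E[X])^2 = 79/3 - (67/15)^2 = 1436/225

1436/225


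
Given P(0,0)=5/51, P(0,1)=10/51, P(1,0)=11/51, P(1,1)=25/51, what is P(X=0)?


P(X=0) = P(0,0)+P(0,1) = 5/51 + 10/51 = 15/51 = 5/17

5/17


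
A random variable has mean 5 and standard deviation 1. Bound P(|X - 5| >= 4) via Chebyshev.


k = 4/1 = 4
Chebyshev: P(|X-mu| >= k*sigma) <= 1/k^2 = 1/4^2 = 1/16

1/16


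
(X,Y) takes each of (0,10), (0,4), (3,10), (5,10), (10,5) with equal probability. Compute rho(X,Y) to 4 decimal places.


Cov(X,Y) = -2.0800, Var(X) = 13.8400, Var(Y) = 7.3600
rho = Cov/(sqrt(VarX)*sqrt(VarY)) = -0.2061

-0.2061


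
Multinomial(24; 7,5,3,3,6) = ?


24! = 620448401733239439360000
Denominator: 7!=5040 * 5!=120 * 3!=6 * 3!=6 * 6!=720
Coefficient = 620448401733239439360000 / 15676416000 = 39578459880960

39578459880960


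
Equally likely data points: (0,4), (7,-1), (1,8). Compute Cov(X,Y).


E[X]=8/3, E[Y]=11/3, E[XY]=1/3
Cov(X,Y) = E[XY] - E[X]E[Y] = 1/3 - 8/3*11/3 = -85/9

-85/9


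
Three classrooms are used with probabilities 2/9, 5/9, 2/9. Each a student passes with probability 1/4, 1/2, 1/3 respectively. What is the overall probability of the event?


P(A) = P(A|B1)P(B1) + P(A|B2)P(B2) + P(A|B3)P(B3)
= 1/4*2/9 + 1/2*5/9 + 1/3*2/9
= 1/18 + 5/18 + 2/27 = 11/27

11/27


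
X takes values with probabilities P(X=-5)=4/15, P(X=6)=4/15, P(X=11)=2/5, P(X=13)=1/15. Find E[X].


E[X] = sum(x * P(x))
= -5*4/15 + 6*4/15 + 11*2/5 + 13*1/15
= 83/15

83/15


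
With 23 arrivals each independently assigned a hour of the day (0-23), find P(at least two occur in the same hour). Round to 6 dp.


P(all different) = prod((24-i)/24 for i=0..22) = 0.000000
P(at least one match) = 1 - 0.000000 = 1.000000

1.000000


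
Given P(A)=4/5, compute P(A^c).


P(A') = 1 - P(A) = 1 - 4/5 = 1/5

1/5


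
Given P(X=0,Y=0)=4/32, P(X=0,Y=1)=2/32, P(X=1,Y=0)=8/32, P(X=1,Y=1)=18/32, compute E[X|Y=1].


P(Y=1) = 20/32
E[X|Y=1] = (0*2 + 1*18)/20 = 18/20 = 9/10

9/10


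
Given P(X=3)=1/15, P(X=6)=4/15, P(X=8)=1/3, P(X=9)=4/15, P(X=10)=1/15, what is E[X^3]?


E[X^3] = sum(g(x)*P(x))
= 27*1/15 + 216*4/15 + 512*1/3 + 729*4/15 + 1000*1/15
= 7367/15

7367/15


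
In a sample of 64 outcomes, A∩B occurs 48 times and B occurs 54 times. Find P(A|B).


P(A|B) = P(A∩B)/P(B) = (48/64)/(54/64) = 48/54 = 8/9

8/9


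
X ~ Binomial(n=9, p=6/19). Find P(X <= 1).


P(X<=1) = P(X=0) + P(X=1)
= 10604499373/322687697779 + 44049458934/322687697779
= 54653958307/322687697779

54653958307/322687697779


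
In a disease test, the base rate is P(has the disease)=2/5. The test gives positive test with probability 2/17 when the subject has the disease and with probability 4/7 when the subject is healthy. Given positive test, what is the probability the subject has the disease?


P(A) = P(A|B)P(B) + P(A|B')P(B') = 2/17*2/5 + 4/7*3/5 = 232/595
P(B|A) = P(A|B)P(B)/P(A) = (4/85)/(232/595) = 7/58

7/58


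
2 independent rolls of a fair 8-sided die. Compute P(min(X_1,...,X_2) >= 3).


P(min >= 3) = P(all X_i >= 3) = (P(X_1 >= 3))^2
= (6/8)^2 = (3/4)^2 = 9/16

9/16


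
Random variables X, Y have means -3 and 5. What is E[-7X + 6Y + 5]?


E[-7X + 6Y + 5] = -7*E[X] + 6*E[Y] + 5
= (-7)*(-3) + (6)*(5) + (5)
= 21 + 30 + 5 = 56

56


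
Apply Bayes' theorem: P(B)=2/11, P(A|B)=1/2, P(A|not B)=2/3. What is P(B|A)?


P(A) = P(A|B)P(B) + P(A|B')P(B') = 1/2*2/11 + 2/3*9/11 = 7/11
P(B|A) = P(A|B)P(B)/P(A) = (1/11)/(7/11) = 1/7

1/7


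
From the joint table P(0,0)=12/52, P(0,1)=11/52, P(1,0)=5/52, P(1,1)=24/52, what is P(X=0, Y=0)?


Read from table: P(X=0, Y=0) = 12/52 = 3/13

3/13


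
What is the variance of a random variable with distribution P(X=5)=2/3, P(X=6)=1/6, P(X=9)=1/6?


E[X] = 35/6, E[X^2] = 217/6
Var(X) = E[X^2] - (E[X])^2 = 217/6 - (35/6)^2 = 77/36

77/36


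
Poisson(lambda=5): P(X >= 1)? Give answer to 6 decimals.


P(X>=1) = 1 - P(X<=0) = 1 - (e^(-5)*5^0/0!)
≈ 1 - 0.0067379470 = 0.9932620530
≈ 0.993262

0.993262


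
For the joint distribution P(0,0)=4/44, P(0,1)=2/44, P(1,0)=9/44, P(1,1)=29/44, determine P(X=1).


P(X=1) = P(1,0)+P(1,1) = 9/44 + 29/44 = 38/44 = 19/22

19/22


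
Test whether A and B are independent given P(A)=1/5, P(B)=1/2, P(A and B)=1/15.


P(A)*P(B) = 1/5*1/2 = 1/10
P(A∩B) = 1/15 != 1/10, so not independent

No, A and B are not independent


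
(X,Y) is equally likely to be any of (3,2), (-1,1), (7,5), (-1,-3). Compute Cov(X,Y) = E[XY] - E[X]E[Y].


E[X]=2, E[Y]=5/4, E[XY]=43/4
Cov(X,Y) = E[XY] - E[X]E[Y] = 43/4 - 2*5/4 = 33/4

33/4


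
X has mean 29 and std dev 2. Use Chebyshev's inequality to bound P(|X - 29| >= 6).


k = 6/2 = 3
Chebyshev: P(|X-mu| >= k*sigma) <= 1/k^2 = 1/3^2 = 1/9

1/9


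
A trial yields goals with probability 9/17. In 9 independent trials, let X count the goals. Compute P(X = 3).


P(X=3) = C(9,3) * p^3 * (1-p)^6
= 84 * 729/4913 * 262144/24137569
= 16052649984/118587876497

16052649984/118587876497


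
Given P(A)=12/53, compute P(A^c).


P(A') = 1 - P(A) = 1 - 12/53 = 41/53

41/53


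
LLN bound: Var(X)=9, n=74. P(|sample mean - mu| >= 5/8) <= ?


Var(Xbar) = Var(X)/n = 9/74
Chebyshev: P(|Xbar-mu| >= 5/8) <= Var(Xbar)/(5/8)^2 = (9/74)/(25/64) = 288/925

288/925


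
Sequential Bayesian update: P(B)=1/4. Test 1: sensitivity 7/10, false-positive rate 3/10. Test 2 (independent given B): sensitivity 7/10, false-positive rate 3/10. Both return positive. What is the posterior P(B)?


After test 1: P(+) = 7/10*1/4 + 3/10*3/4 = 2/5
P(B|+) = (7/40)/(2/5) = 7/16
After test 2 (use post1 as new prior): P(+) = 7/10*7/16 + 3/10*9/16 = 19/40
P(B|+,+) = (49/160)/(19/40) = 49/76

49/76


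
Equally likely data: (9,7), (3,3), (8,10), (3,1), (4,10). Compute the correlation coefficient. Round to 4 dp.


Cov(X,Y) = 5.5200, Var(X) = 6.6400, Var(Y) = 13.3600
rho = Cov/(sqrt(VarX)*sqrt(VarY)) = 0.5861

0.5861


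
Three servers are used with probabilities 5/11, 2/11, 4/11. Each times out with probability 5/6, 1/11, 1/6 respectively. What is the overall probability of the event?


P(A) = P(A|B1)P(B1) + P(A|B2)P(B2) + P(A|B3)P(B3)
= 5/6*5/11 + 1/11*2/11 + 1/6*4/11
= 25/66 + 2/121 + 2/33 = 331/726

331/726


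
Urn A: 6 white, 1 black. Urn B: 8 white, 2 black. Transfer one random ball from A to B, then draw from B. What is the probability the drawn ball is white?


P(transfer white) = 6/7; P(transfer black) = 1/7
If white transferred: Urn II has 9 white of 11, so P(white|white moved) = 9/11
If black transferred: Urn II has 8 white of 11, so P(white|black moved) = 8/11
By total probability: P(white) = 6/7*9/11 + 1/7*8/11 = 62/77

62/77


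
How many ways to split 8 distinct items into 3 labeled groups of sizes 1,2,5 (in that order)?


8! = 40320
Denominator: 1!=1 * 2!=2 * 5!=120
Coefficient = 40320 / 240 = 168

168


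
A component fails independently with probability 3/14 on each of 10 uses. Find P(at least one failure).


P(at least one) = 1 - P(none)
P(none) = (1 - 3/14)^10 = (11/14)^10 = 25937424601/289254654976
P(at least one) = 1 - 25937424601/289254654976 = 263317230375/289254654976

263317230375/289254654976


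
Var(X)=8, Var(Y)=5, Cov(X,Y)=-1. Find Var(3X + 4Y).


Var(3X + 4Y) = 3^2*Var(X) + 4^2*Var(Y) + 2*3*4*Cov(X,Y)
= 9*8 + 16*5 + 24*(-1)
= 72 + 80 - 24 = 128

128


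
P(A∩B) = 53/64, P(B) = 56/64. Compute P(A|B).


P(A|B) = P(A∩B)/P(B) = (53/64)/(56/64) = 53/56

53/56


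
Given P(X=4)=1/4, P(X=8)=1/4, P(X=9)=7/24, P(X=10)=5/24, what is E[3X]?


E[3X] = sum(g(x)*P(x))
= 12*1/4 + 24*1/4 + 27*7/24 + 30*5/24
= 185/8

185/8


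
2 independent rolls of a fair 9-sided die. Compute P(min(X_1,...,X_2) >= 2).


P(min >= 2) = P(all X_i >= 2) = (P(X_1 >= 2))^2
= (8/9)^2 = 64/81

64/81


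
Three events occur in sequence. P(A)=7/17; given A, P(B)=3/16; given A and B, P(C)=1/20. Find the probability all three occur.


P(A∩B∩C) = P(A) * P(B|A) * P(C|A∩B)
= 7/17 * 3/16 * 1/20
= 21/272 * 1/20 = 21/5440

21/5440


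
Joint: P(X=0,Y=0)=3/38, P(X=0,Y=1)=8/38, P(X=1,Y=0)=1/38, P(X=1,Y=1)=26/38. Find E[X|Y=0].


P(Y=0) = 4/38
E[X|Y=0] = (0*3 + 1*1)/4 = 1/4

1/4


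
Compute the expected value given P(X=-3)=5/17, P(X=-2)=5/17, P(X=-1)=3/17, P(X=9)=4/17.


E[X] = sum(x * P(x))
= -3*5/17 - 2*5/17 - 1*3/17 + 9*4/17
= 8/17

8/17


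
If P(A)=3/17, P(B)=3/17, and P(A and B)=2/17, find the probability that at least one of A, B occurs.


P(A∪B) = P(A) + P(B) - P(A∩B)
= 3/17 + 3/17 - 2/17 = 4/17

4/17


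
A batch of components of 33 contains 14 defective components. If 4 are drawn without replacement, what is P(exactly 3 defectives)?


P(X=3) = C(14,3)*C(19,1) / C(33,4)
= 364*19 / 40920
= 6916/40920 = 1729/10230

1729/10230


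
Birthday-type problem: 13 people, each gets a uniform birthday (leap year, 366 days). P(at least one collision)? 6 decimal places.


P(all different) = prod((366-i)/366 for i=0..12) = 0.806071
P(at least one match) = 1 - 0.806071 = 0.193929

0.193929


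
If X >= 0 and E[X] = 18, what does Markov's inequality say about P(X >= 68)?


Markov: P(X >= a) <= E[X]/a
P(X >= 68) <= 18/68 = 9/34

9/34


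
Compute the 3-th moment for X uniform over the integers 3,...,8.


E[X^3] = (1/6) * sum(x^3 for x=3..8)
= 1287/6 = 429/2

429/2


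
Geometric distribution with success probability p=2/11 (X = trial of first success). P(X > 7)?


P(X > 7) = P(first 7 trials all fail) = (1-p)^7 = (9/11)^7 = 4782969/19487171

4782969/19487171


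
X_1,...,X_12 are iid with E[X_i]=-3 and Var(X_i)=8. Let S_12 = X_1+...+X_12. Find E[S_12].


E[S_n] = n*E[X_1] = 12*-3 = -36

-36


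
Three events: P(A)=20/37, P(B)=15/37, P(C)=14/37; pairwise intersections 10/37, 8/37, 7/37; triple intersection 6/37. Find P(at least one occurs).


P(A∪B∪C) = P(A)+P(B)+P(C) - P(AB)-P(AC)-P(BC) + P(ABC)
= 20/37+15/37+14/37 - 10/37-8/37-7/37 + 6/37
= 30/37

30/37


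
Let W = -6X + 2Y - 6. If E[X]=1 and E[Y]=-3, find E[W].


E[-6X + 2Y - 6] = -6*E[X] + 2*E[Y] - 6
= (-6)*(1) + (2)*(-3) + (-6)
= -6 - 6 - 6 = -18

-18


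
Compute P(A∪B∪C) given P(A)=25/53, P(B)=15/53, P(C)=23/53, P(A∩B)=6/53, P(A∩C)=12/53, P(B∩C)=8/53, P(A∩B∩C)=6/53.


P(A∪B∪C) = P(A)+P(B)+P(C) - P(AB)-P(AC)-P(BC) + P(ABC)
= 25/53+15/53+23/53 - 6/53-12/53-8/53 + 6/53
= 43/53

43/53


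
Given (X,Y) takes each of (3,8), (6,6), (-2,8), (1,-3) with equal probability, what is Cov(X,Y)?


E[X]=2, E[Y]=19/4, E[XY]=41/4
Cov(X,Y) = E[XY] - E[X]E[Y] = 41/4 - 2*19/4 = 3/4

3/4


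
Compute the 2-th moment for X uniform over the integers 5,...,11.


E[X^2] = (1/7) * sum(x^2 for x=5..11)
= 476/7 = 68

68


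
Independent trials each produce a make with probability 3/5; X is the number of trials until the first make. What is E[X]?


For geometric (trials until first success), E[X] = 1/p = 1/(3/5) = 5/3

5/3


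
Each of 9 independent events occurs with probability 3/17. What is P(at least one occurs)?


P(at least one) = 1 - P(none)
P(none) = (1 - 3/17)^9 = (14/17)^9 = 20661046784/118587876497
P(at least one) = 1 - 20661046784/118587876497 = 97926829713/118587876497

97926829713/118587876497


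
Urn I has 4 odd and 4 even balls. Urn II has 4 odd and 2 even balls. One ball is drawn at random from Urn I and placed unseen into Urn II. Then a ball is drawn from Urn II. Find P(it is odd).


P(transfer odd) = 4/8 = 1/2; P(transfer even) = 1/2
If odd transferred: Urn II has 5 odd of 7, so P(odd|odd moved) = 5/7
If even transferred: Urn II has 4 odd of 7, so P(odd|even moved) = 4/7
By total probability: P(odd) = 1/2*5/7 + 1/2*4/7 = 9/14

9/14


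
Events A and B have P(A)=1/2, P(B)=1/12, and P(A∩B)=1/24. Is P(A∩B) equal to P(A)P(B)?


P(A)*P(B) = 1/2*1/12 = 1/24
P(A∩B) = 1/24, which equals P(A)P(B), so independent

Yes, A and B are independent


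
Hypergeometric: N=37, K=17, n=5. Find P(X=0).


P(X=0) = C(17,0)*C(20,5) / C(37,5)
= 1*15504 / 435897
= 15504/435897 = 304/8547

304/8547


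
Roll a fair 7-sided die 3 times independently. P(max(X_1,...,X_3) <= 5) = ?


P(max <= 5) = P(all X_i <= 5) = (P(X_1 <= 5))^3
= (5/7)^3 = 125/343

125/343


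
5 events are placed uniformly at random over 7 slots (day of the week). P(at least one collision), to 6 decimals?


P(all different) = prod((7-i)/7 for i=0..4) = 0.149938
P(at least one match) = 1 - 0.149938 = 0.850062

0.850062


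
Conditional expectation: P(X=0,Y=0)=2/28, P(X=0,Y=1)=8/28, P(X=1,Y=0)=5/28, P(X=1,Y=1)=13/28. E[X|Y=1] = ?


P(Y=1) = 21/28
E[X|Y=1] = (0*8 + 1*13)/21 = 13/21

13/21


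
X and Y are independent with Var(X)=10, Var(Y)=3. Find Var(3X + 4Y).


Independence => Cov(X,Y)=0
Var(3X + 4Y) = 3^2*Var(X) + 4^2*Var(Y)
= 9*10 + 16*3 = 138

138


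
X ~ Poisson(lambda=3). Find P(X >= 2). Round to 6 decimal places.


P(X>=2) = 1 - P(X<=1) = 1 - (e^(-3)*3^0/0! + e^(-3)*3^1/1!)
≈ 1 - (0.0497870684 + 0.1493612051)
= 1 - 0.1991482735 = 0.8008517265
≈ 0.800852

0.800852


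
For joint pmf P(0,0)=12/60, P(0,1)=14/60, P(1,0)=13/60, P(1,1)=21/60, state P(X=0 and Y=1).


Read from table: P(X=0, Y=1) = 14/60 = 7/30

7/30


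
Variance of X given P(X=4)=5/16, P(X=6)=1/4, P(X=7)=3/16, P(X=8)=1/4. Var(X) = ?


E[X] = 97/16, E[X^2] = 627/16
Var(X) = E[X^2] - (E[X])^2 = 627/16 - (97/16)^2 = 623/256

623/256


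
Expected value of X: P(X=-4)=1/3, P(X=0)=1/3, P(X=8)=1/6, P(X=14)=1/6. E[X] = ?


E[X] = sum(x * P(x))
= -4*1/3 + 0*1/3 + 8*1/6 + 14*1/6
= 7/3

7/3


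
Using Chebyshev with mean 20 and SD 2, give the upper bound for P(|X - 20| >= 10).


k = 10/2 = 5
Chebyshev: P(|X-mu| >= k*sigma) <= 1/k^2 = 1/5^2 = 1/25

1/25


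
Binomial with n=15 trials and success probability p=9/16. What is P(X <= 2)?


P(X<=2) = P(X=0) + P(X=1) + P(X=2)
= 4747561509943/1152921504606846976 + 91560114834615/1152921504606846976 + 824041033511535/1152921504606846976
= 920348709856093/1152921504606846976

920348709856093/1152921504606846976


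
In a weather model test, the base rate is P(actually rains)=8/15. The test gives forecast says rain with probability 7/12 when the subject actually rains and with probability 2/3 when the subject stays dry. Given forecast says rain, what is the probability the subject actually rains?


P(A) = P(A|B)P(B) + P(A|B')P(B') = 7/12*8/15 + 2/3*7/15 = 28/45
P(B|A) = P(A|B)P(B)/P(A) = (14/45)/(28/45) = 1/2

1/2


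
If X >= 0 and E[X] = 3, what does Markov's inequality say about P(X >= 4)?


Markov: P(X >= a) <= E[X]/a
P(X >= 4) <= 3/4

3/4


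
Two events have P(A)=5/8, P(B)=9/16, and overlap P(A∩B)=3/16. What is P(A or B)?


P(A∪B) = P(A) + P(B) - P(A∩B)
= 5/8 + 9/16 - 3/16 = 1

1


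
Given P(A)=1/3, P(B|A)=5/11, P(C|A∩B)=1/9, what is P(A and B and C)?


P(A∩B∩C) = P(A) * P(B|A) * P(C|A∩B)
= 1/3 * 5/11 * 1/9
= 5/33 * 1/9 = 5/297

5/297


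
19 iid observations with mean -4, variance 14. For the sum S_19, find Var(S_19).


By independence, Var(S_n) = n*Var(X_1) = 19*14 = 266

266


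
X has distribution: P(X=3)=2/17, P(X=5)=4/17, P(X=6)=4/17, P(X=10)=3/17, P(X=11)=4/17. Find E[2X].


E[2X] = sum(g(x)*P(x))
= 6*2/17 + 10*4/17 + 12*4/17 + 20*3/17 + 22*4/17
= 248/17

248/17


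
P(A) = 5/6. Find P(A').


P(A') = 1 - P(A) = 1 - 5/6 = 1/6

1/6


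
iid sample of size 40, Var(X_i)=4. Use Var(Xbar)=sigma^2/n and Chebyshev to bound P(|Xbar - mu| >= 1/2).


Var(Xbar) = Var(X)/n = 4/40
Chebyshev: P(|Xbar-mu| >= 1/2) <= Var(Xbar)/(1/2)^2 = (1/10)/(1/4) = 2/5

2/5


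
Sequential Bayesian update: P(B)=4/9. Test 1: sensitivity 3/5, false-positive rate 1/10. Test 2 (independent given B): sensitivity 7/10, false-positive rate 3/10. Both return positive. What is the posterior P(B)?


After test 1: P(+) = 3/5*4/9 + 1/10*5/9 = 29/90
P(B|+) = (4/15)/(29/90) = 24/29
After test 2 (use post1 as new prior): P(+) = 7/10*24/29 + 3/10*5/29 = 183/290
P(B|+,+) = (84/145)/(183/290) = 56/61

56/61


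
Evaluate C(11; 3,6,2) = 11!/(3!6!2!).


11! = 39916800
Denominator: 3!=6 * 6!=720 * 2!=2
Coefficient = 39916800 / 8640 = 4620

4620


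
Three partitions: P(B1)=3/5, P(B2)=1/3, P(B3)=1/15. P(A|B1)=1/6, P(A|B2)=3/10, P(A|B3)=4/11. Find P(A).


P(A) = P(A|B1)P(B1) + P(A|B2)P(B2) + P(A|B3)P(B3)
= 1/6*3/5 + 3/10*1/3 + 4/11*1/15
= 1/10 + 1/10 + 4/165 = 37/165

37/165


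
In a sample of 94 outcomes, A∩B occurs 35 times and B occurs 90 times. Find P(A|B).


P(A|B) = P(A∩B)/P(B) = (35/94)/(90/94) = 35/90 = 7/18

7/18


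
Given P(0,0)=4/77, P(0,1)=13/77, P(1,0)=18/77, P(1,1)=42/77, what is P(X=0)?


P(X=0) = P(0,0)+P(0,1) = 4/77 + 13/77 = 17/77

17/77


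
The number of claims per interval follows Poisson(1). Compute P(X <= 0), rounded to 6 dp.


P(X<=0) = e^(-1)*1^0/0!
≈ 0.3678794412
≈ 0.367879

0.367879


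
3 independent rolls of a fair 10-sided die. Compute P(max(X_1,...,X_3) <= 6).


P(max <= 6) = P(all X_i <= 6) = (P(X_1 <= 6))^3
= (6/10)^3 = (3/5)^3 = 27/125

27/125


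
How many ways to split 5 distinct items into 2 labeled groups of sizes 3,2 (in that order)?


5! = 120
Denominator: 3!=6 * 2!=2
Coefficient = 120 / 12 = 10

10


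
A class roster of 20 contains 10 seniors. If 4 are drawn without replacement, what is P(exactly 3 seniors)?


P(X=3) = C(10,3)*C(10,1) / C(20,4)
= 120*10 / 4845
= 1200/4845 = 80/323

80/323


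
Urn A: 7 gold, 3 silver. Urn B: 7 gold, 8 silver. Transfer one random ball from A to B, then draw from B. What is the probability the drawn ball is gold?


P(transfer gold) = 7/10; P(transfer silver) = 3/10
If gold transferred: Urn II has 8 gold of 16, so P(gold|gold moved) = 1/2
If silver transferred: Urn II has 7 gold of 16, so P(gold|silver moved) = 7/16
By total probability: P(gold) = 7/10*1/2 + 3/10*7/16 = 77/160

77/160


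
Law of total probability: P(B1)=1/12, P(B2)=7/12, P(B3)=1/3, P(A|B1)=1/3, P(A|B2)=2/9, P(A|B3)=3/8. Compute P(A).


P(A) = P(A|B1)P(B1) + P(A|B2)P(B2) + P(A|B3)P(B3)
= 1/3*1/12 + 2/9*7/12 + 3/8*1/3
= 1/36 + 7/54 + 1/8 = 61/216

61/216


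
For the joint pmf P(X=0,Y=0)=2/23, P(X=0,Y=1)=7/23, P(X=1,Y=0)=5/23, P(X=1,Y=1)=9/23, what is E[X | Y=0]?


P(Y=0) = 7/23
E[X|Y=0] = (0*2 + 1*5)/7 = 5/7

5/7


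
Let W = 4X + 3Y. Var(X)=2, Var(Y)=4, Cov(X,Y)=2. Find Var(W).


Var(4X + 3Y) = 4^2*Var(X) + 3^2*Var(Y) + 2*4*3*Cov(X,Y)
= 16*2 + 9*4 + 24*2
= 32 + 36 + 48 = 116

116


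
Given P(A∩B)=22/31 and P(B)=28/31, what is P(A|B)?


P(A|B) = P(A∩B)/P(B) = (22/31)/(28/31) = 22/28 = 11/14

11/14


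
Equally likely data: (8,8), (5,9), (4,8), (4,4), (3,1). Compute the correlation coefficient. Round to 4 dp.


Cov(X,Y) = 3.2000, Var(X) = 2.9600, Var(Y) = 9.2000
rho = Cov/(sqrt(VarX)*sqrt(VarY)) = 0.6132

0.6132


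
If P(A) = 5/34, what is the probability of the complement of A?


P(A') = 1 - P(A) = 1 - 5/34 = 29/34

29/34


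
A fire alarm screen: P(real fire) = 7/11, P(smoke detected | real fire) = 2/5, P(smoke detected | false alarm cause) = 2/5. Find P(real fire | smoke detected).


P(A) = P(A|B)P(B) + P(A|B')P(B') = 2/5*7/11 + 2/5*4/11 = 2/5
P(B|A) = P(A|B)P(B)/P(A) = (14/55)/(2/5) = 7/11

7/11


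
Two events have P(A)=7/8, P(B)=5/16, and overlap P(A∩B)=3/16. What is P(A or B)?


P(A∪B) = P(A) + P(B) - P(A∩B)
= 7/8 + 5/16 - 3/16 = 1

1


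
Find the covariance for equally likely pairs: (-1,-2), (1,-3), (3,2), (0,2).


E[X]=3/4, E[Y]=-1/4, E[XY]=5/4
Cov(X,Y) = E[XY] - E[X]E[Y] = 5/4 - 3/4*-1/4 = 23/16

23/16


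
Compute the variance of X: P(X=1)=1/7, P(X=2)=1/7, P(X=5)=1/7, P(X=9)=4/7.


E[X] = 44/7, E[X^2] = 354/7
Var(X) = E[X^2] - (E[X])^2 = 354/7 - (44/7)^2 = 542/49

542/49


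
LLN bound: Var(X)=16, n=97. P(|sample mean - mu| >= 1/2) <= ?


Var(Xbar) = Var(X)/n = 16/97
Chebyshev: P(|Xbar-mu| >= 1/2) <= Var(Xbar)/(1/2)^2 = (16/97)/(1/4) = 64/97

64/97


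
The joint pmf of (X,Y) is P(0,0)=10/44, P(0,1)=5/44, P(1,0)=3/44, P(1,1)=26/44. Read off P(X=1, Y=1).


Read from table: P(X=1, Y=1) = 26/44 = 13/22

13/22


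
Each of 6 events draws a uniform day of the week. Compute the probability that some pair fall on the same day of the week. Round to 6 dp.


P(all different) = prod((7-i)/7 for i=0..5) = 0.042839
P(at least one match) = 1 - 0.042839 = 0.957161

0.957161


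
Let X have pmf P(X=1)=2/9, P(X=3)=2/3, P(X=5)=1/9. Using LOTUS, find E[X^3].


E[X^3] = sum(g(x)*P(x))
= 1*2/9 + 27*2/3 + 125*1/9
= 289/9

289/9


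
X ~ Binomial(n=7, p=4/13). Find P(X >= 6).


P(X>=6) = P(X=6) + P(X=7)
= 258048/62748517 + 16384/62748517
= 274432/62748517

274432/62748517


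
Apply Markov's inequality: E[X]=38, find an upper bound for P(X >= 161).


Markov: P(X >= a) <= E[X]/a
P(X >= 161) <= 38/161

38/161


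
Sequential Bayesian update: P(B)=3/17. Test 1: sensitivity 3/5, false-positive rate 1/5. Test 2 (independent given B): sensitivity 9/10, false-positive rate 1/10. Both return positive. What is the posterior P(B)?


After test 1: P(+) = 3/5*3/17 + 1/5*14/17 = 23/85
P(B|+) = (9/85)/(23/85) = 9/23
After test 2 (use post1 as new prior): P(+) = 9/10*9/23 + 1/10*14/23 = 19/46
P(B|+,+) = (81/230)/(19/46) = 81/95

81/95


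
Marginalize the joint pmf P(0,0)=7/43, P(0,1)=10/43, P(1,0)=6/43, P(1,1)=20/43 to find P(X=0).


P(X=0) = P(0,0)+P(0,1) = 7/43 + 10/43 = 17/43

17/43


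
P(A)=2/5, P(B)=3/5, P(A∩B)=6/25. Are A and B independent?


P(A)*P(B) = 2/5*3/5 = 6/25
P(A∩B) = 6/25, which equals P(A)P(B), so independent

Yes, A and B are independent


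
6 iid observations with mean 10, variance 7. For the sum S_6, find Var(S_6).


By independence, Var(S_n) = n*Var(X_1) = 6*7 = 42

42


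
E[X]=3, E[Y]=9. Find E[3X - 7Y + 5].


E[3X - 7Y + 5] = 3*E[X] - 7*E[Y] + 5
= (3)*(3) + (-7)*(9) + (5)
= 9 - 63 + 5 = -49

-49


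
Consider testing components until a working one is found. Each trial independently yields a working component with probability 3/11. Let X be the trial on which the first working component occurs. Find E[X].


For geometric (trials until first success), E[X] = 1/p = 1/(3/11) = 11/3

11/3


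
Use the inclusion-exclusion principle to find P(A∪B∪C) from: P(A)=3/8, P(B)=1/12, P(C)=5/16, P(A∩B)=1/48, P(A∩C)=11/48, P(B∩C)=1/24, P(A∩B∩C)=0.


P(A∪B∪C) = P(A)+P(B)+P(C) - P(AB)-P(AC)-P(BC) + P(ABC)
= 3/8+1/12+5/16 - 1/48-11/48-1/24 + 0
= 23/48

23/48


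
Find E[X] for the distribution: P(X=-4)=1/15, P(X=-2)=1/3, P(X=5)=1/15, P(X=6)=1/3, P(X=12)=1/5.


E[X] = sum(x * P(x))
= -4*1/15 - 2*1/3 + 5*1/15 + 6*1/3 + 12*1/5
= 19/5

19/5


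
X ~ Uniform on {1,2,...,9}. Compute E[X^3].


E[X^3] = (1/9) * sum(x^3 for x=1..9)
= 2025/9 = 225

225


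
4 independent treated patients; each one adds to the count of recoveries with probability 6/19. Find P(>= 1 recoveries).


P(at least one) = 1 - P(none)
P(none) = (1 - 6/19)^4 = (13/19)^4 = 28561/130321
P(at least one) = 1 - 28561/130321 = 101760/130321

101760/130321


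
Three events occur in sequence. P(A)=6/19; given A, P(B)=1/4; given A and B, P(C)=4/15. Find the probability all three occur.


P(A∩B∩C) = P(A) * P(B|A) * P(C|A∩B)
= 6/19 * 1/4 * 4/15
= 3/38 * 4/15 = 2/95

2/95


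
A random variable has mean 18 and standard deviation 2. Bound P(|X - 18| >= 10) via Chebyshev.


k = 10/2 = 5
Chebyshev: P(|X-mu| >= k*sigma) <= 1/k^2 = 1/5^2 = 1/25

1/25


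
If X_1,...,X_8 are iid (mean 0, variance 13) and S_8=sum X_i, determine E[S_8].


E[S_n] = n*E[X_1] = 8*0 = 0

0


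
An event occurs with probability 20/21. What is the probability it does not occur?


P(A') = 1 - P(A) = 1 - 20/21 = 1/21

1/21


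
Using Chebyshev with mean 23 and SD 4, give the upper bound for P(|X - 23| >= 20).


k = 20/4 = 5
Chebyshev: P(|X-mu| >= k*sigma) <= 1/k^2 = 1/5^2 = 1/25

1/25


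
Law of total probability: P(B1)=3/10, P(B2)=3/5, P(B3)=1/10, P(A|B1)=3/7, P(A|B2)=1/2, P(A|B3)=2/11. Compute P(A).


P(A) = P(A|B1)P(B1) + P(A|B2)P(B2) + P(A|B3)P(B3)
= 3/7*3/10 + 1/2*3/5 + 2/11*1/10
= 9/70 + 3/10 + 1/55 = 172/385

172/385


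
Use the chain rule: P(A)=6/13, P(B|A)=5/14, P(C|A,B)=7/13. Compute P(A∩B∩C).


P(A∩B∩C) = P(A) * P(B|A) * P(C|A∩B)
= 6/13 * 5/14 * 7/13
= 15/91 * 7/13 = 15/169

15/169


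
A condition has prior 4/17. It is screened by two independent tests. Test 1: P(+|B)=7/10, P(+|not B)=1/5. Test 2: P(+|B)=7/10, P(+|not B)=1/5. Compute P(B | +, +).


After test 1: P(+) = 7/10*4/17 + 1/5*13/17 = 27/85
P(B|+) = (14/85)/(27/85) = 14/27
After test 2 (use post1 as new prior): P(+) = 7/10*14/27 + 1/5*13/27 = 62/135
P(B|+,+) = (49/135)/(62/135) = 49/62

49/62


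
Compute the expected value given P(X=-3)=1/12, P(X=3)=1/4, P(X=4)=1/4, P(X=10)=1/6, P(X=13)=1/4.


E[X] = sum(x * P(x))
= -3*1/12 + 3*1/4 + 4*1/4 + 10*1/6 + 13*1/4
= 77/12

77/12


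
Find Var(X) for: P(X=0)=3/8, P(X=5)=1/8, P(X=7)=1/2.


E[X] = 33/8, E[X^2] = 221/8
Var(X) = E[X^2] - (E[X])^2 = 221/8 - (33/8)^2 = 679/64

679/64


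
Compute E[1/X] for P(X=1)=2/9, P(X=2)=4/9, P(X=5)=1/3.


E[1/X] = sum(g(x)*P(x))
= 1*2/9 + 1/2*4/9 + 1/5*1/3
= 23/45

23/45


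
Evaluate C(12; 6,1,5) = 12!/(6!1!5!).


12! = 479001600
Denominator: 6!=720 * 1!=1 * 5!=120
Coefficient = 479001600 / 86400 = 5544

5544


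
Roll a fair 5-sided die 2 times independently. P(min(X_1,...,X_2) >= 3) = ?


P(min >= 3) = P(all X_i >= 3) = (P(X_1 >= 3))^2
= (3/5)^2 = 9/25

9/25


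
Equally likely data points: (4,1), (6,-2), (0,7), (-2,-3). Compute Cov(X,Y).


E[X]=2, E[Y]=3/4, E[XY]=-1/2
Cov(X,Y) = E[XY] - E[X]E[Y] = -1/2 - 2*3/4 = -2

-2


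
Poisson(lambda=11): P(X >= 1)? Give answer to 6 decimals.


P(X>=1) = 1 - P(X<=0) = 1 - (e^(-11)*11^0/0!)
≈ 1 - 0.0000167017 = 0.9999832983
≈ 0.999983

0.999983


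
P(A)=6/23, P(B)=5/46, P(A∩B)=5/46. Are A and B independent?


P(A)*P(B) = 6/23*5/46 = 15/529
P(A∩B) = 5/46 != 15/529, so not independent

No, A and B are not independent


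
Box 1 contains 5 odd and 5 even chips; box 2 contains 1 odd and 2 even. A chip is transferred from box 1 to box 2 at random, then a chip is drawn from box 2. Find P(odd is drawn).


P(transfer odd) = 5/10 = 1/2; P(transfer even) = 1/2
If odd transferred: Urn II has 2 odd of 4, so P(odd|odd moved) = 1/2
If even transferred: Urn II has 1 odd of 4, so P(odd|even moved) = 1/4
By total probability: P(odd) = 1/2*1/2 + 1/2*1/4 = 3/8

3/8


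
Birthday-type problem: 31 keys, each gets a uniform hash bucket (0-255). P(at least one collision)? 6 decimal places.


P(all different) = prod((256-i)/256 for i=0..30) = 0.150593
P(at least one match) = 1 - 0.150593 = 0.849407

0.849407


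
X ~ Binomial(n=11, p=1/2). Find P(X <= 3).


P(X<=3) = P(X=0) + P(X=1) + P(X=2) + P(X=3)
= 1/2048 + 11/2048 + 55/2048 + 165/2048
= 29/256

29/256


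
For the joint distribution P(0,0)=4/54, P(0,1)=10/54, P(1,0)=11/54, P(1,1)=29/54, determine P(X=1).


P(X=1) = P(1,0)+P(1,1) = 11/54 + 29/54 = 40/54 = 20/27

20/27


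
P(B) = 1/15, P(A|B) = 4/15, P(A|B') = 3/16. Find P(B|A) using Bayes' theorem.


P(A) = P(A|B)P(B) + P(A|B')P(B') = 4/15*1/15 + 3/16*14/15 = 347/1800
P(B|A) = P(A|B)P(B)/P(A) = (4/225)/(347/1800) = 32/347

32/347


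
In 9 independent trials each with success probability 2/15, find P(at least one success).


P(at least one) = 1 - P(none)
P(none) = (1 - 2/15)^9 = (13/15)^9 = 10604499373/38443359375
P(at least one) = 1 - 10604499373/38443359375 = 27838860002/38443359375

27838860002/38443359375


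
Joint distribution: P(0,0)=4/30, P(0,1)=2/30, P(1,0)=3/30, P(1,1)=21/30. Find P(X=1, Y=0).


Read from table: P(X=1, Y=0) = 3/30 = 1/10

1/10


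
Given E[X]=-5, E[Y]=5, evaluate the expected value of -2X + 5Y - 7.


E[-2X + 5Y - 7] = -2*E[X] + 5*E[Y] - 7
= (-2)*(-5) + (5)*(5) + (-7)
= 10 + 25 - 7 = 28

28


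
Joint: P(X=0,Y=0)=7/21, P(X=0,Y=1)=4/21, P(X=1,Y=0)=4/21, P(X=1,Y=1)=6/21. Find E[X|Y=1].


P(Y=1) = 10/21
E[X|Y=1] = (0*4 + 1*6)/10 = 6/10 = 3/5

3/5


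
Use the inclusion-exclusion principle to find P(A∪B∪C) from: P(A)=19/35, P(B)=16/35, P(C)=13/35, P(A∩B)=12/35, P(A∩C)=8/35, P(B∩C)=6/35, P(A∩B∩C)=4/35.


P(A∪B∪C) = P(A)+P(B)+P(C) - P(AB)-P(AC)-P(BC) + P(ABC)
= 19/35+16/35+13/35 - 12/35-8/35-6/35 + 4/35
= 26/35

26/35


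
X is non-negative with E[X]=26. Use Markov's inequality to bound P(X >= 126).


Markov: P(X >= a) <= E[X]/a
P(X >= 126) <= 26/126 = 13/63

13/63


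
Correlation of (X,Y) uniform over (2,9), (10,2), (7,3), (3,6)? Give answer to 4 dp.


Cov(X,Y) = -8.2500, Var(X) = 10.2500, Var(Y) = 7.5000
rho = Cov/(sqrt(VarX)*sqrt(VarY)) = -0.9409

-0.9409


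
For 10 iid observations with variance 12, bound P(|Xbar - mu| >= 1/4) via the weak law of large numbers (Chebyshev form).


Var(Xbar) = Var(X)/n = 12/10
Chebyshev: P(|Xbar-mu| >= 1/4) <= Var(Xbar)/(1/4)^2 = (6/5)/(1/16) = 96/5
Bound exceeds 1, so trivial bound: 1

1


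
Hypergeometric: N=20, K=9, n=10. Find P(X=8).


P(X=8) = C(9,8)*C(11,2) / C(20,10)
= 9*55 / 184756
= 495/184756 = 45/16796

45/16796


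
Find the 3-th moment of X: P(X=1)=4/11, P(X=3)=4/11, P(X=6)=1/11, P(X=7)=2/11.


E[X^3] = sum(x^3 * P(x))
= 1*4/11 + 27*4/11 + 216*1/11 + 343*2/11
= 1014/11

1014/11


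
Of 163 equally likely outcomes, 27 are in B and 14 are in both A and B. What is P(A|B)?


P(A|B) = P(A∩B)/P(B) = (14/163)/(27/163) = 14/27

14/27
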